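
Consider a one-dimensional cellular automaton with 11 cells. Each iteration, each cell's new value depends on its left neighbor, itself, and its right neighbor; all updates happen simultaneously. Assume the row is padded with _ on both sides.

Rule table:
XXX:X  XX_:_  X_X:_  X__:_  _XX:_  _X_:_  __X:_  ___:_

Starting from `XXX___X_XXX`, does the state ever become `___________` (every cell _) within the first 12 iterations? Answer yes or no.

_X_______X_
___________
all cells are _ at iteration 2

yes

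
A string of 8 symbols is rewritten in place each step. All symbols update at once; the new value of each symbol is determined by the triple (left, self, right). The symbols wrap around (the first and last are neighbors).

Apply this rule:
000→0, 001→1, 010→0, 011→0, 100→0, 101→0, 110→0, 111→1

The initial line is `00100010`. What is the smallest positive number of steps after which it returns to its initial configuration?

4

01000100
10001000
00010001
00100010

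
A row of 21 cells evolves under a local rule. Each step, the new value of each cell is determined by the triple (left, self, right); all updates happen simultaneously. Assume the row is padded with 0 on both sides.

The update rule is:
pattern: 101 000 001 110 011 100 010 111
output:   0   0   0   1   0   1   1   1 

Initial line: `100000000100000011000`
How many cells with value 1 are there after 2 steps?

110000000110000001100
011000000011000000110
count of 1: 6

6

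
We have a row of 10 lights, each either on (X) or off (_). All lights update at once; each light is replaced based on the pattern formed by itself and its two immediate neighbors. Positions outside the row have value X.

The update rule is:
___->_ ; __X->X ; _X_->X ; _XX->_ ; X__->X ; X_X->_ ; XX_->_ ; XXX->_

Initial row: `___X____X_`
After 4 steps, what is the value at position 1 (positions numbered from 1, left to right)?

X_XXX__XX_
_____XX___
X___X__X_X
_X_XXXXX__
position 1 holds _

_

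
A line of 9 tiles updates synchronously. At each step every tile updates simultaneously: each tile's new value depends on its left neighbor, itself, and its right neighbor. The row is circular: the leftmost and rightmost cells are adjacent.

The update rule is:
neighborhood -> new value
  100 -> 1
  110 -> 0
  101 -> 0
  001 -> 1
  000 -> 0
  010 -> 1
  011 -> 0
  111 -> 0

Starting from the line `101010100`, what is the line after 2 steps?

001010000

101010111
001010000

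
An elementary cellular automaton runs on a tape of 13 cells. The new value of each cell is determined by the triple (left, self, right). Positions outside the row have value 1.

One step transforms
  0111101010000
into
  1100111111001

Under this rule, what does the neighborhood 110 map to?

1

At position 4 the neighborhood is 110; the next row has 1 there.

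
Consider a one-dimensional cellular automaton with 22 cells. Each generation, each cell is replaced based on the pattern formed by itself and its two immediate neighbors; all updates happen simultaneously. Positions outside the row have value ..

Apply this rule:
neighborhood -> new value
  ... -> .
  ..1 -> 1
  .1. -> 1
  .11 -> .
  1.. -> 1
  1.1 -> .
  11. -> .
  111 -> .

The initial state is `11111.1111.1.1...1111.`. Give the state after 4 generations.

generation 1: ...........1.11.1....1
generation 2: ..........11....11..11
generation 3: .........1..1..1..11..
generation 4: ........1111111111..1.

........1111111111..1.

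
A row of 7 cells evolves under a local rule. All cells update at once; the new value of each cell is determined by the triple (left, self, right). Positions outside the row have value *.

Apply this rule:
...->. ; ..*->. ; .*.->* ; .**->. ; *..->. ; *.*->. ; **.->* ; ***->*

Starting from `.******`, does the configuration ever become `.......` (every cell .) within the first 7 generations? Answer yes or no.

yes

..*****
...****
....***
.....**
......*
.......
all cells are . at generation 6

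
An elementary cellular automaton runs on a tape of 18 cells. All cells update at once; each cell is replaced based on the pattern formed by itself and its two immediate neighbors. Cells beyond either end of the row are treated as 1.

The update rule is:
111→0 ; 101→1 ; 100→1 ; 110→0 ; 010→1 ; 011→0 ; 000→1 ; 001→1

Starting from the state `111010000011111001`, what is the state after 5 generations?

000111111100000110

000111111100000110
111000000011111001
000111111100000110  (repeats generation 1; period 2)
generation 5: 000111111100000110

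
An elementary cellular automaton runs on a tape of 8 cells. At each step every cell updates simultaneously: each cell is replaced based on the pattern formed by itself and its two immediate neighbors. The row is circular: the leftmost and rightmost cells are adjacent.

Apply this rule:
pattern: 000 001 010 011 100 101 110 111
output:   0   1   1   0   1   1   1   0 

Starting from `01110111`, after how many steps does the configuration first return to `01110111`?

10011001
11101110
00110011
11011101
01100110
10111011
11001100
01110111

8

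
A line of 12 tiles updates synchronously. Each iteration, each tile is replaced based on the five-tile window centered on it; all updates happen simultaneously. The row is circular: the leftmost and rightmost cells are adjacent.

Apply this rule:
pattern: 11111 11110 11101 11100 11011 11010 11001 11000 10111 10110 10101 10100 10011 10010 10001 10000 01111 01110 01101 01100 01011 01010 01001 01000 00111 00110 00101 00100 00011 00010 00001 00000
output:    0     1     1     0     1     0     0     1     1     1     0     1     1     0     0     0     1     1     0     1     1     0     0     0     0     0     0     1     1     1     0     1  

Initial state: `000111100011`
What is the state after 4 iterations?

101011010101
000110000011
101011010101  (repeats iteration 1; period 2)
iteration 4: 000110000011

000110000011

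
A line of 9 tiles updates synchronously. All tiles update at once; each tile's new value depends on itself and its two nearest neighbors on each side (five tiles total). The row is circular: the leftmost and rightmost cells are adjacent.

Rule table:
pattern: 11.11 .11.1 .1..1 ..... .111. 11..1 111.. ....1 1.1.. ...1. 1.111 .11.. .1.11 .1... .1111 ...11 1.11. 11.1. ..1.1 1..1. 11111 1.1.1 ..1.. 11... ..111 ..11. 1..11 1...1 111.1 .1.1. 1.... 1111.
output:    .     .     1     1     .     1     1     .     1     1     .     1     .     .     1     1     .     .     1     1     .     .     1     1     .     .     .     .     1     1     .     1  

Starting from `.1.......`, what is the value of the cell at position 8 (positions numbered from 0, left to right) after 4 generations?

1

11..1111.
.11..111.
..11...11
1..11.1.1
position 8 holds 1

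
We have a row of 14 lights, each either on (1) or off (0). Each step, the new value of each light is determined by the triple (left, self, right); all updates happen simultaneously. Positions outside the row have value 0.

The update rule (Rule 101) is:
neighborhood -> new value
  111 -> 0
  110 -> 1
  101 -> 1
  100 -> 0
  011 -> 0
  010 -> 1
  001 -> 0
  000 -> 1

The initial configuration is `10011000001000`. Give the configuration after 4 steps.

10001011101011
10101100111101
11110100000111
00011101110001

00011101110001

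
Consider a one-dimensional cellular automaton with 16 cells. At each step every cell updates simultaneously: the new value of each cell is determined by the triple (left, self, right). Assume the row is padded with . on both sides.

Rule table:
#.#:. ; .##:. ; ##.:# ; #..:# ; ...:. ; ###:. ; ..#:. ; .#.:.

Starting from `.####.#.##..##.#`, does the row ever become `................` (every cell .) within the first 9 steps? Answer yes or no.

....#....##..#..
.....#....##..#.
......#....##..#
.......#....##..
........#....##.
.........#....##
..........#....#
...........#....
............#...
step 9 is ............#..., still not uniform .

no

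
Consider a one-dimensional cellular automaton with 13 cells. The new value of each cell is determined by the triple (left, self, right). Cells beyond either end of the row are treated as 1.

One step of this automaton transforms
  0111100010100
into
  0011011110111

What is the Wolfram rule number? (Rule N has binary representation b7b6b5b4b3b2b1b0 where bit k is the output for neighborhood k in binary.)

151

position 2: 111 → 1  (bit 7 = 1)
position 4: 110 → 0  (bit 6 = 0)
position 0: 101 → 0  (bit 5 = 0)
position 5: 100 → 1  (bit 4 = 1)
position 1: 011 → 0  (bit 3 = 0)
position 8: 010 → 1  (bit 2 = 1)
position 7: 001 → 1  (bit 1 = 1)
position 6: 000 → 1  (bit 0 = 1)
bits b7..b0 = 10010111 = 151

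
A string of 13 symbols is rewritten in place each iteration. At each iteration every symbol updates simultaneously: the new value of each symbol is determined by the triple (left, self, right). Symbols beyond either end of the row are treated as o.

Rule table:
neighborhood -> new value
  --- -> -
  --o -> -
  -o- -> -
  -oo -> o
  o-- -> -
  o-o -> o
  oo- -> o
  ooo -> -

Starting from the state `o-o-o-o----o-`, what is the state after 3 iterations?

oo-o-o------o
-oo-o-------o
oooo--------o

oooo--------o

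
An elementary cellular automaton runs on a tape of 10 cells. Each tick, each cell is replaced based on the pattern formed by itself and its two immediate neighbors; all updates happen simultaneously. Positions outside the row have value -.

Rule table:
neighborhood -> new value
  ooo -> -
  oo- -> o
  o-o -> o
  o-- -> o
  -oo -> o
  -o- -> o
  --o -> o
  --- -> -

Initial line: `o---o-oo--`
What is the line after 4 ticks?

oooooooo-o

tick 1: oo-oooooo-
tick 2: oooo----oo
tick 3: o--oo--ooo
tick 4: oooooooo-o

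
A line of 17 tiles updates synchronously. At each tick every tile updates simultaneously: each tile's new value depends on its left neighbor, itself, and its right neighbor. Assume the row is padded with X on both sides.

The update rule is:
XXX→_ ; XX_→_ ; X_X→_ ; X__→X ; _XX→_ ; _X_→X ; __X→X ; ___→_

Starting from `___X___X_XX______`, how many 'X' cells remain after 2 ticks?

X_XXX_XX___X____X
________X_XXX__X_
count of X: 5

5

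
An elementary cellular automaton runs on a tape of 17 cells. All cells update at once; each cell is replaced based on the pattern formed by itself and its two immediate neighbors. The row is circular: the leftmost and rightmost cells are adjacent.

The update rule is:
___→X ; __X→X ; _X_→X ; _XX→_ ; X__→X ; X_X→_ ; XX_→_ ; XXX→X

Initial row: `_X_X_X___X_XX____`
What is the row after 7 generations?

_XXXXXXXX_XX_XXX_

XX_X_XXXXX___XXXX
X__X__XXX_XXX_XXX
_XXXXX_X___X___XX
__XXX__XXXXXXXX__
XX_X_XX_XXXXXX_XX
X__X_____XXXX___X
_XXXXXXXX_XX_XXX_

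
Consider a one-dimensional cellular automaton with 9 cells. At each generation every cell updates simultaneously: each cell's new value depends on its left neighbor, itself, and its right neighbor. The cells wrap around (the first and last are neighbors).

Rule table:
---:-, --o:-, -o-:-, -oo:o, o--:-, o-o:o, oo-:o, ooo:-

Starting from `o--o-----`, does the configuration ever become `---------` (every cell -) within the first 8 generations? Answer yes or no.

yes

generation 1: ---------
all cells are - at generation 1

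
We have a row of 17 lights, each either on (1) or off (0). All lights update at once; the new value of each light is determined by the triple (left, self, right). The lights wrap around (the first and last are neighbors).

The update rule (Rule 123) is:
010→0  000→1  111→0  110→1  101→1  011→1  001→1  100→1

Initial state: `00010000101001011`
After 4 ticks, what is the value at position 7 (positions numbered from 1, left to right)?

0

11101111010110111
00111001101111100
11101111111000111
00111000001111100
position 7 holds 0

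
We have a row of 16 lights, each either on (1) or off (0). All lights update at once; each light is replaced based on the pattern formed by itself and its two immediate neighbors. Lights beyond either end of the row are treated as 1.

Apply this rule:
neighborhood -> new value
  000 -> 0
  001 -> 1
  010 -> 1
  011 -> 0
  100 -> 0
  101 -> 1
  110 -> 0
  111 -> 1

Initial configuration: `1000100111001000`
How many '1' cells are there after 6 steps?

0001101010011001
0010011110100010
0110101101100111
1001110010001011
0010100110011101
0111101000101010
count of 1: 8

8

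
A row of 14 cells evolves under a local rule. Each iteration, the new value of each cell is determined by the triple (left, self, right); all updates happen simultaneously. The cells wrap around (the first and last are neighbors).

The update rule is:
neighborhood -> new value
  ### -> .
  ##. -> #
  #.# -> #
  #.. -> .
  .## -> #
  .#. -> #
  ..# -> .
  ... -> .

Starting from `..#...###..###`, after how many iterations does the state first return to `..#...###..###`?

..#...#.#..#.#
..#...###..###

2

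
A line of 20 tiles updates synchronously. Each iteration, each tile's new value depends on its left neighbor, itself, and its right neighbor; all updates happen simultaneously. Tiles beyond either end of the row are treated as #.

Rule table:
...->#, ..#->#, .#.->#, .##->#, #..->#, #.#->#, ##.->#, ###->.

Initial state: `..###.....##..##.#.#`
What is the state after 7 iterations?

iteration 1: ###.################
iteration 2: ..###...............
iteration 3: ###.################  (repeats iteration 1; period 2)
iteration 7: ###.################

###.################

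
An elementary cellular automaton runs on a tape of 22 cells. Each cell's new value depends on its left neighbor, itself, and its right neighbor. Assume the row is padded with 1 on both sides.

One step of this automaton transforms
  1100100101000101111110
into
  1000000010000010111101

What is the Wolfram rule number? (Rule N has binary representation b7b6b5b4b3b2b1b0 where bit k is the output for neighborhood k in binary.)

position 0: 111 → 1  (bit 7 = 1)
position 1: 110 → 0  (bit 6 = 0)
position 8: 101 → 1  (bit 5 = 1)
position 2: 100 → 0  (bit 4 = 0)
position 15: 011 → 0  (bit 3 = 0)
position 4: 010 → 0  (bit 2 = 0)
position 3: 001 → 0  (bit 1 = 0)
position 11: 000 → 0  (bit 0 = 0)
bits b7..b0 = 10100000 = 160

160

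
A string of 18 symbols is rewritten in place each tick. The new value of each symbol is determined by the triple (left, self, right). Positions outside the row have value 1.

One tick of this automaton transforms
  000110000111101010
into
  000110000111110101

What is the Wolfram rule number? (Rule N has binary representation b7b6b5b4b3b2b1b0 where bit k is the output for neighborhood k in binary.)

232

position 10: 111 → 1  (bit 7 = 1)
position 4: 110 → 1  (bit 6 = 1)
position 13: 101 → 1  (bit 5 = 1)
position 0: 100 → 0  (bit 4 = 0)
position 3: 011 → 1  (bit 3 = 1)
position 14: 010 → 0  (bit 2 = 0)
position 2: 001 → 0  (bit 1 = 0)
position 1: 000 → 0  (bit 0 = 0)
bits b7..b0 = 11101000 = 232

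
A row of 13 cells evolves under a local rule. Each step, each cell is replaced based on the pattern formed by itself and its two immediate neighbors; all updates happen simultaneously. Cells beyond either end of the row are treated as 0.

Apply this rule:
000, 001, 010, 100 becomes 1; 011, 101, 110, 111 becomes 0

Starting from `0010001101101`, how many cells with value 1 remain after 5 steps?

6

step 1: 1111110000001
step 2: 0000001111111
step 3: 1111110000000
step 4: 0000001111111  (repeats step 2; period 2)
step 5: 1111110000000
count of 1: 6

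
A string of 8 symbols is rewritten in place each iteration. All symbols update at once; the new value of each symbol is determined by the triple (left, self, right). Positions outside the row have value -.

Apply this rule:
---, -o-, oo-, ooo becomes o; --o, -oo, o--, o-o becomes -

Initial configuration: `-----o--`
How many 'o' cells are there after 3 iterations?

4

oooo-o-o
-ooo-o-o
--oo-o-o
count of o: 4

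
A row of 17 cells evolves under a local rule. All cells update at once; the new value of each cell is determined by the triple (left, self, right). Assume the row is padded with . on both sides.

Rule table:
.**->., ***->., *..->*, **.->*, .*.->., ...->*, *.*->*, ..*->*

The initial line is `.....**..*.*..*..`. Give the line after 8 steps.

*****.***.*.**.**
....**..**.*.**.*
****.***.**.*.**.
...**..**.**.*.**
***.***.**.**.*.*
..**..**.**.**.*.
**.***.**.**.**.*
.**..**.**.**.**.

.**..**.**.**.**.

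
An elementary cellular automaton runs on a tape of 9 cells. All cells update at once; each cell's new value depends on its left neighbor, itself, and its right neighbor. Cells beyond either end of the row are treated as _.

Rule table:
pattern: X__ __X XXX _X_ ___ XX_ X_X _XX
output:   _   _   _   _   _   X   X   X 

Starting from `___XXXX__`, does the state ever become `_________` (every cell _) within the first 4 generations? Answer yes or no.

___X__X__
_________
all cells are _ at generation 2

yes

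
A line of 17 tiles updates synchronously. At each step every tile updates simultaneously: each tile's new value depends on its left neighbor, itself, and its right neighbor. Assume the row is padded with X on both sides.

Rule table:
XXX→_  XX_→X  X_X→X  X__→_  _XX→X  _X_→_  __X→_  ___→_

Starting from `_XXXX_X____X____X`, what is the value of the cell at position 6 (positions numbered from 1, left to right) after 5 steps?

X

step 1: XX__XX__________X
step 2: _X__XX__________X
step 3: X___XX__________X
step 4: X___XX__________X  (fixed point — unchanged through step 5)
position 6 holds X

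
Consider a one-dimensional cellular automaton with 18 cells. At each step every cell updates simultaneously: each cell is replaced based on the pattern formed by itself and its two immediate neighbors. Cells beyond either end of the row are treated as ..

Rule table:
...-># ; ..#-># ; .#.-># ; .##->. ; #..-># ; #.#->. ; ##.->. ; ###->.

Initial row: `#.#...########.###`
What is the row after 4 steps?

......############

#.####............
#.....############
######............
......############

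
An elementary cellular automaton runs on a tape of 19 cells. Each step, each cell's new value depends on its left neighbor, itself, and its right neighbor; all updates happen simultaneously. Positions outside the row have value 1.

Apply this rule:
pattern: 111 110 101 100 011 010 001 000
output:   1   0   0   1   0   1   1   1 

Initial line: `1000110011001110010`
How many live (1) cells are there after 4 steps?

15

0111001100110101110
0010110011000100100
1110001100111111111
1101110011011111111
count of 1: 15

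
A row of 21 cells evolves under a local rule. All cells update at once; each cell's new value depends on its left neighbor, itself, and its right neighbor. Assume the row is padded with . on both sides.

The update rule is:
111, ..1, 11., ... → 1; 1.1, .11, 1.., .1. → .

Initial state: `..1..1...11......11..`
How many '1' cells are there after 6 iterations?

11..1..11.1.11111.1.1
.1.1..1.1....1111....
1....1....111.111.111
..111..111.11..11..11
11.11.1.11..1.1.1.1.1
.1..1....1.1.........
count of 1: 4

4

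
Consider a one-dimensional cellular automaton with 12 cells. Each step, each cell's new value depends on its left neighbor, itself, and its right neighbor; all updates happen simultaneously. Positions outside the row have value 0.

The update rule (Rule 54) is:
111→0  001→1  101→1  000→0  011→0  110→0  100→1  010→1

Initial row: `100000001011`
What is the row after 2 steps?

001000100010

step 1: 110000011100
step 2: 001000100010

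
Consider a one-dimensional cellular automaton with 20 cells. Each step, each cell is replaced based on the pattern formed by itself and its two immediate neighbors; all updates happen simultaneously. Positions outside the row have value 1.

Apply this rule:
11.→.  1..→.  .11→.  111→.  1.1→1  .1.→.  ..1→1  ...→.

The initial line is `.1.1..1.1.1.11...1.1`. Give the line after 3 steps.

1..1.1.1.1....1.1.1.

step 1: 1.1..1.1.1.1....1.1.
step 2: .1..1.1.1.1....1.1.1
step 3: 1..1.1.1.1....1.1.1.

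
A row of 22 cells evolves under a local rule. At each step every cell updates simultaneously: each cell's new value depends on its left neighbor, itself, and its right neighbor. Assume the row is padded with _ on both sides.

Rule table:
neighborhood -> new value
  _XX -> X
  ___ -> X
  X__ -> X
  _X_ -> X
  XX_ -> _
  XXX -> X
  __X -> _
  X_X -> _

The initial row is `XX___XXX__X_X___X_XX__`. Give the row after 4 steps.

X_X__X__X_X_X_X_X_X_X_

step 1: X_XX_XX_X_X_XXX_X_X_XX
step 2: X_X__X__X_X_XX__X_X_X_
step 3: X_XX_XX_X_X_X_X_X_X_XX
step 4: X_X__X__X_X_X_X_X_X_X_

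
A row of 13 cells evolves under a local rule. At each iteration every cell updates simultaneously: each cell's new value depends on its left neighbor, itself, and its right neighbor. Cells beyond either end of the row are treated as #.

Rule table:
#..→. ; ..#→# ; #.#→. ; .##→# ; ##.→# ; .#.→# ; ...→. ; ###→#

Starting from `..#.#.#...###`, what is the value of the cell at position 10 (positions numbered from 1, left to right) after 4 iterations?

#

iteration 1: .##.#.#..####
iteration 2: .##.#.#.#####
iteration 3: .##.#.#.#####  (fixed point — unchanged through iteration 4)
position 10 holds #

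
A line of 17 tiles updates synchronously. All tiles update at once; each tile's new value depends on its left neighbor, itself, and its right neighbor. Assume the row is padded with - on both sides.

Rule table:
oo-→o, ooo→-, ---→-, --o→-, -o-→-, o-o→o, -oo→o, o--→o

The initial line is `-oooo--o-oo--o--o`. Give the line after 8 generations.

-o--oo--oooo--o--
--o-ooo-o--oo--o-
---oo-oo-o-ooo--o
---oooooo-oo-oo--
---o----oooooooo-
----o---o------oo
-----o---o-----oo
------o---o----oo

------o---o----oo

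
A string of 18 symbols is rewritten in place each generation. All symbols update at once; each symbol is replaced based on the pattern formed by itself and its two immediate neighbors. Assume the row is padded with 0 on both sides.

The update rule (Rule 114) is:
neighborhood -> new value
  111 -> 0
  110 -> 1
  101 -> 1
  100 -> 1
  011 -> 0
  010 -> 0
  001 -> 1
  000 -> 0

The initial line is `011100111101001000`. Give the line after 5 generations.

101101101101011011

100111000110110100
011001101011011010
101110110101101101
010011011010110110
101101101101011011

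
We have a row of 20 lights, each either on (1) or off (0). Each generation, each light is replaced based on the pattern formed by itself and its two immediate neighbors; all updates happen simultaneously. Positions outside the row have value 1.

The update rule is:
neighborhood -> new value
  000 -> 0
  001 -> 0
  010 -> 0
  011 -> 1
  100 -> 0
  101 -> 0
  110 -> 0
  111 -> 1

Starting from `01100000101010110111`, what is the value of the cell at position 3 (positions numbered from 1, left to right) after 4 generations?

0

01000000000000100111
00000000000000000111
00000000000000000111  (fixed point — unchanged through generation 4)
position 3 holds 0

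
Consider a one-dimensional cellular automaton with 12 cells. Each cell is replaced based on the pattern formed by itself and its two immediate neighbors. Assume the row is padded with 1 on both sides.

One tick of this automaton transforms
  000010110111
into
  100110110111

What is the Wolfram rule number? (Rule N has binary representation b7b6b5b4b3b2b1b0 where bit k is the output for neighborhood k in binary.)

222

position 10: 111 → 1  (bit 7 = 1)
position 7: 110 → 1  (bit 6 = 1)
position 5: 101 → 0  (bit 5 = 0)
position 0: 100 → 1  (bit 4 = 1)
position 6: 011 → 1  (bit 3 = 1)
position 4: 010 → 1  (bit 2 = 1)
position 3: 001 → 1  (bit 1 = 1)
position 1: 000 → 0  (bit 0 = 0)
bits b7..b0 = 11011110 = 222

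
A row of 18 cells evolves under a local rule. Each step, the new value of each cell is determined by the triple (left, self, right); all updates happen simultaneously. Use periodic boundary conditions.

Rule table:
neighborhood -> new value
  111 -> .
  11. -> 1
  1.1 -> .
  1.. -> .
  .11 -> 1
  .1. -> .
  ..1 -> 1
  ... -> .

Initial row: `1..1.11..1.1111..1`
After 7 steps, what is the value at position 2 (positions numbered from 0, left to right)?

1.1..11.1..1..1.11
1...111...1..1..1.
...11.1..1..1..1..
..111...1..1..1...
.11.1..1..1..1....
111...1..1..1.....
1.1..1..1..1.....1
position 2 holds 1

1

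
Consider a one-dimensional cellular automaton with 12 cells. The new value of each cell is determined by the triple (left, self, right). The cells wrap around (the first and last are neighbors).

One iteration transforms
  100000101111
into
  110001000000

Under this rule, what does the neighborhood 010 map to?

0

At position 6 the neighborhood is 010; the next row has 0 there.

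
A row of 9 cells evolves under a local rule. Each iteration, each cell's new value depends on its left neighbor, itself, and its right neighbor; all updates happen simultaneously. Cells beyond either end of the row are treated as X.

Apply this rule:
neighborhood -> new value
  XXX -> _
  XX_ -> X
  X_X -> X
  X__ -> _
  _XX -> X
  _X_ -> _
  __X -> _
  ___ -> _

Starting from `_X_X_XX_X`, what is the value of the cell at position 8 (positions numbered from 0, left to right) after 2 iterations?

_

X_X_XXXXX
XX_XX____
position 8 holds _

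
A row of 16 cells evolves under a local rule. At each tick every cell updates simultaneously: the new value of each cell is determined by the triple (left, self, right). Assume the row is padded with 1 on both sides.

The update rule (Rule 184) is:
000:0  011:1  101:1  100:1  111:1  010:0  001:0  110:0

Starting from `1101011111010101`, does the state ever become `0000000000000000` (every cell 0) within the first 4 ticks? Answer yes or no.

no

tick 1: 1010111110101011
tick 2: 0101111101010111
tick 3: 1011111010101111
tick 4: 0111110101011111
tick 4 is 0111110101011111, still not uniform 0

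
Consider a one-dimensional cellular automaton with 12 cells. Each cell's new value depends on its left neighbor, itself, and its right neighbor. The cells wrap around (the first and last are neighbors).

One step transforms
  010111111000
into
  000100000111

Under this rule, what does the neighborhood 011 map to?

1

At position 3 the neighborhood is 011; the next row has 1 there.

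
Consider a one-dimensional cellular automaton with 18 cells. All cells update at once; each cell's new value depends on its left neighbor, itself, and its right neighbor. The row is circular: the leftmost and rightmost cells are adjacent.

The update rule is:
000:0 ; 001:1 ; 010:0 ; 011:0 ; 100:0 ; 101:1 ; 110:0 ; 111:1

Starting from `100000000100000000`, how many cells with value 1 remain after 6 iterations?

2

000000001000000001
000000010000000010
000000100000000100
000001000000001000
000010000000010000
000100000000100000
count of 1: 2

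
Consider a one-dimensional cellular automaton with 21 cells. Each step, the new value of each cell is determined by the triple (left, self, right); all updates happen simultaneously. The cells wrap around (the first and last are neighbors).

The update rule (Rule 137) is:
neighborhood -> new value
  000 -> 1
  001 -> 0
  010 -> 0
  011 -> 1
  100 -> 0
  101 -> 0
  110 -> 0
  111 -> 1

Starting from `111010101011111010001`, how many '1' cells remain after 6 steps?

12

110000000011110000101
100111111011100110001
000111110011000100101
010111100010010000000
000111001000000111111
010110000011110111110
count of 1: 12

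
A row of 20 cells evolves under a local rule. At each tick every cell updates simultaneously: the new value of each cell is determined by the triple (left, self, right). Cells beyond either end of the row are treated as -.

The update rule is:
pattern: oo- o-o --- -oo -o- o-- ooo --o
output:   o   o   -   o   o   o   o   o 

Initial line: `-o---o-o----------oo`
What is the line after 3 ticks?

ooooooooooo----ooooo

ooo-ooooo--------ooo
oooooooooo------oooo
ooooooooooo----ooooo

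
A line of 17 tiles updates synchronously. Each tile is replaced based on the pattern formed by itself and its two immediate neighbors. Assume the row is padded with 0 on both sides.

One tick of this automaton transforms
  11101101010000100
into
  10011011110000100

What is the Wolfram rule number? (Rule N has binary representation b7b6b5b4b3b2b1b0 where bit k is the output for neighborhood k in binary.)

position 1: 111 → 0  (bit 7 = 0)
position 2: 110 → 0  (bit 6 = 0)
position 3: 101 → 1  (bit 5 = 1)
position 10: 100 → 0  (bit 4 = 0)
position 0: 011 → 1  (bit 3 = 1)
position 7: 010 → 1  (bit 2 = 1)
position 13: 001 → 0  (bit 1 = 0)
position 11: 000 → 0  (bit 0 = 0)
bits b7..b0 = 00101100 = 44

44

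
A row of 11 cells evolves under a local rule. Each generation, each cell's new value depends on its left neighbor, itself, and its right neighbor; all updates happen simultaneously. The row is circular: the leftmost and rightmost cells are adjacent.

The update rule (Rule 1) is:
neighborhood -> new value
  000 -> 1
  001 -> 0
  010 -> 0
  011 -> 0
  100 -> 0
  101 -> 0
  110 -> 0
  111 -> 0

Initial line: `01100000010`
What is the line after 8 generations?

generation 1: 00001111000
generation 2: 11100000011
generation 3: 00001111000  (repeats generation 1; period 2)
generation 8: 11100000011

11100000011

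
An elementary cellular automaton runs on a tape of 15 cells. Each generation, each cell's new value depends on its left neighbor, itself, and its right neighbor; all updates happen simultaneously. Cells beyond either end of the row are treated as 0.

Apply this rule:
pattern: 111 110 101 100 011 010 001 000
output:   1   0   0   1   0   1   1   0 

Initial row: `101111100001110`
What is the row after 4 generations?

111101000011101

100111010010101
111010011110101
010011101100101
111101000011101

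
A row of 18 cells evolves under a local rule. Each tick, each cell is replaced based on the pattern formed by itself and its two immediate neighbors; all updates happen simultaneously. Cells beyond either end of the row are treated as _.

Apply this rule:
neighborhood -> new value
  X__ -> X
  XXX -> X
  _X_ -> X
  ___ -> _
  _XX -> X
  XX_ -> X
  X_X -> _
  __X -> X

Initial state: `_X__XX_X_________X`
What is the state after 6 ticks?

XXXXXX_XX_______XX
XXXXXX_XXX_____XXX
XXXXXX_XXXX___XXXX
XXXXXX_XXXXX_XXXXX
XXXXXX_XXXXX_XXXXX  (fixed point — unchanged through tick 6)

XXXXXX_XXXXX_XXXXX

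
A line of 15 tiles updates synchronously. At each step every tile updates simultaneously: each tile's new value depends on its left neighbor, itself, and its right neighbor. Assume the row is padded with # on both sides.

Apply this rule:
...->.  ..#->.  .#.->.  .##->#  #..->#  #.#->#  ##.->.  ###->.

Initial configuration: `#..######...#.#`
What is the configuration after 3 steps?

.#.#.....#...##
#.#.#.....#..#.
.#.#.#.....#..#

.#.#.#.....#..#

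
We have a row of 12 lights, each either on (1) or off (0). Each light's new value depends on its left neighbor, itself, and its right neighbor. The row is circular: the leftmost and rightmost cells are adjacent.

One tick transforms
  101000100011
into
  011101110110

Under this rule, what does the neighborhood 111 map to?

At position 11 the neighborhood is 111; the next row has 0 there.

0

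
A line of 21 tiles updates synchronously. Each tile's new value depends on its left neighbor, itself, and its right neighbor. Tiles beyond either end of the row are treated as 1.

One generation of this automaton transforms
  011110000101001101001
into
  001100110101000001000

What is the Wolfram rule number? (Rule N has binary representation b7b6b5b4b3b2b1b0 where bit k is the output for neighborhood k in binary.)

position 2: 111 → 1  (bit 7 = 1)
position 4: 110 → 0  (bit 6 = 0)
position 0: 101 → 0  (bit 5 = 0)
position 5: 100 → 0  (bit 4 = 0)
position 1: 011 → 0  (bit 3 = 0)
position 9: 010 → 1  (bit 2 = 1)
position 8: 001 → 0  (bit 1 = 0)
position 6: 000 → 1  (bit 0 = 1)
bits b7..b0 = 10000101 = 133

133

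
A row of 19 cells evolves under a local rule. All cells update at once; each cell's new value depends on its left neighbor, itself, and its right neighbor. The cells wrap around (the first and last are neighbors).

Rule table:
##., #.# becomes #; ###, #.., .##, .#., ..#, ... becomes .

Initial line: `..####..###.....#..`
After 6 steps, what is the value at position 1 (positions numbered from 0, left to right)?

step 1: .....#....#........
step 2: ...................
step 3: ...................  (fixed point — unchanged through step 6)
position 1 holds .

.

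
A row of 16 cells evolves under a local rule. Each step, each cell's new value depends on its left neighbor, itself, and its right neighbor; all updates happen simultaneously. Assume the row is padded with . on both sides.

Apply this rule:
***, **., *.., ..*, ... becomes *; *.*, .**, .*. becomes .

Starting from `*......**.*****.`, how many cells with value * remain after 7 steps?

.******.*..*****
*.*****..**.****
...******.*..***
***.*****..**.**
.**..******.*..*
*.***.*****..**.
...**..******.**
count of *: 10

10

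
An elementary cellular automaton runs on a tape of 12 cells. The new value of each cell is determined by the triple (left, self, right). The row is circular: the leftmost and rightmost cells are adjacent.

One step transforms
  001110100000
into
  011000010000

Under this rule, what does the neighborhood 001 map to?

At position 1 the neighborhood is 001; the next row has 1 there.

1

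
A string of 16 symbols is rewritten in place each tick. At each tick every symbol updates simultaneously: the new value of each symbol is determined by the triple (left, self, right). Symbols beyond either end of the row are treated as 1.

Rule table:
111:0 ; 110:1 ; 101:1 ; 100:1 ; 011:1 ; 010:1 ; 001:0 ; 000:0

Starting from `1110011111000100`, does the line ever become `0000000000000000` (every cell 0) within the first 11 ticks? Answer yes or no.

0011010001100110
1011111001110111
1110001101011100
0011001111110110
1011101000011111
1110111100010000
0011100110011000
1010110111011100
1111111101110110
0000000111011111
1000000101110000
tick 11 is 1000000101110000, still not uniform 0

no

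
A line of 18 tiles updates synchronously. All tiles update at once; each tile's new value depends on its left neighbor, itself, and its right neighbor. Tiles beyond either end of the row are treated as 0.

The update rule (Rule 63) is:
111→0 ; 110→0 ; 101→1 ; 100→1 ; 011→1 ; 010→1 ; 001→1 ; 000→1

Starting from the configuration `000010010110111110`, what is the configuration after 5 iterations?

111111111101100001
100000000011011111
111111111110110000
100000000001101111
111111111111011000

111111111111011000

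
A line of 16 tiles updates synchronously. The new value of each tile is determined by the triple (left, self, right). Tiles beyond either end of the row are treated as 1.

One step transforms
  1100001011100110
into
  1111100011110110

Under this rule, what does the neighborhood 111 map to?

At position 0 the neighborhood is 111; the next row has 1 there.

1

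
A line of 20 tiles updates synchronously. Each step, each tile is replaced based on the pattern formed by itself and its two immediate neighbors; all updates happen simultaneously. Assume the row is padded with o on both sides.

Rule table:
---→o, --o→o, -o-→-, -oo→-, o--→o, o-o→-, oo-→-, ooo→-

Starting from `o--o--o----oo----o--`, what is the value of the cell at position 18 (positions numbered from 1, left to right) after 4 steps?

-

-oo-oo-oooo--oooo-oo
-----------oo-------
ooooooooooo--ooooooo
-----------oo-------
position 18 holds -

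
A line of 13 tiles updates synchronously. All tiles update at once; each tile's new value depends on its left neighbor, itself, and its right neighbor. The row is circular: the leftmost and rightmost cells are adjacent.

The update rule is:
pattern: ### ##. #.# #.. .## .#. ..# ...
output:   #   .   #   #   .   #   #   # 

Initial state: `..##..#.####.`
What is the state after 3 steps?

##..#..######

step 1: ##..####.##.#
step 2: #.##.##.#..#.
step 3: ##..#..######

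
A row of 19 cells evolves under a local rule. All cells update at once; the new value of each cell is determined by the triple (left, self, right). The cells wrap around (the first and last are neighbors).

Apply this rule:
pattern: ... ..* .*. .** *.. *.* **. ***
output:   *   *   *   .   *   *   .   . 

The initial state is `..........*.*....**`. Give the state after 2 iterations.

.................**

*****************..
.................**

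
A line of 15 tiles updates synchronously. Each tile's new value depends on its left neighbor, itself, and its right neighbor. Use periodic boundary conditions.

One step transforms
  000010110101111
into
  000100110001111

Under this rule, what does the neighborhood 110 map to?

At position 7 the neighborhood is 110; the next row has 1 there.

1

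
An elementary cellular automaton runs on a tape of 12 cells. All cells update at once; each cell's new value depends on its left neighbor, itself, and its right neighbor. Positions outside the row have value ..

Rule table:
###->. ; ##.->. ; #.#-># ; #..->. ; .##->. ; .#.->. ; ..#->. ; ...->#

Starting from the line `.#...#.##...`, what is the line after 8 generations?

generation 1: ...#..#...##
generation 2: ##......#...
generation 3: ...####...##
generation 4: ##......#...  (repeats generation 2; period 2)
generation 8: ##......#...

##......#...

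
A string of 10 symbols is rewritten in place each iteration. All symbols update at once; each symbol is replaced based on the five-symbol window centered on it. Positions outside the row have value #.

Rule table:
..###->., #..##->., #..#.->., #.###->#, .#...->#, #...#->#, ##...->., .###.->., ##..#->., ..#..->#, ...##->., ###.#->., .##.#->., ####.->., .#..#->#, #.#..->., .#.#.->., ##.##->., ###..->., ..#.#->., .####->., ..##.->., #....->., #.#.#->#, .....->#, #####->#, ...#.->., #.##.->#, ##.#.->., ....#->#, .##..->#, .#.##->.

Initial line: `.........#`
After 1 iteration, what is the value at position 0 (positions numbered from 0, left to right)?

.

iteration 1: ..######..
position 0 holds .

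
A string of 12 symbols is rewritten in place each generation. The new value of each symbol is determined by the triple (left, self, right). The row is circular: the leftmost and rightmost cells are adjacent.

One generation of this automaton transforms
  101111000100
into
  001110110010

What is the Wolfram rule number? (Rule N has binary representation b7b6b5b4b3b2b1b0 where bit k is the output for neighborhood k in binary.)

position 3: 111 → 1  (bit 7 = 1)
position 5: 110 → 0  (bit 6 = 0)
position 1: 101 → 0  (bit 5 = 0)
position 6: 100 → 1  (bit 4 = 1)
position 2: 011 → 1  (bit 3 = 1)
position 0: 010 → 0  (bit 2 = 0)
position 8: 001 → 0  (bit 1 = 0)
position 7: 000 → 1  (bit 0 = 1)
bits b7..b0 = 10011001 = 153

153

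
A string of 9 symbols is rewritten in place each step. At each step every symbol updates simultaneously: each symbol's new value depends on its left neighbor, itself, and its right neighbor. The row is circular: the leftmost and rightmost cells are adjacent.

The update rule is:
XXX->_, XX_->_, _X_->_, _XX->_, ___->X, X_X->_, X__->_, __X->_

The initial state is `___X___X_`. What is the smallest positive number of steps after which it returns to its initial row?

2

step 1: XX___X___
step 2: ___X___X_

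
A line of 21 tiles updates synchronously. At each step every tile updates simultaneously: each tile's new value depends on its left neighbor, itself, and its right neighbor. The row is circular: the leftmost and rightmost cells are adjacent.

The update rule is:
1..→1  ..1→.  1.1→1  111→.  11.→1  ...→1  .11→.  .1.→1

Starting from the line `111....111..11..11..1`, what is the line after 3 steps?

1111...11..11..11....

step 1: ..1111...11..11..11..
step 2: 1....111..11..11..111
step 3: 1111...11..11..11....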